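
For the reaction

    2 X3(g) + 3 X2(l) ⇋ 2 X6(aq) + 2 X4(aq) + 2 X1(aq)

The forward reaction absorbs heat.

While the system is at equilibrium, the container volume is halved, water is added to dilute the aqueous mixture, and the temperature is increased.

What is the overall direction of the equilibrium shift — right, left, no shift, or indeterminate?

Gas moles: reactants 2, products 0 (Δn_gas = -2). Compression shifts the system toward the side with fewer moles of gas — to the right.
Dilution lowers every aqueous concentration by the same factor. Δn_aq = 6 − 0 = +6, so the system shifts toward the side with more dissolved moles — to the right.
The forward reaction is endothermic. Raising T favours the endothermic direction — shift to the right.
All effects act in the same direction — net shift to the right.

right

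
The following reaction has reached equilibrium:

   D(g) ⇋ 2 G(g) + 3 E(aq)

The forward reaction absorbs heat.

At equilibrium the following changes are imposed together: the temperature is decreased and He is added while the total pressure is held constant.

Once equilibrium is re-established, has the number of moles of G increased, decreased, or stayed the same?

cannot be determined

The forward reaction is endothermic. Lowering T favours the exothermic direction — shift to the left.
Adding inert gas at constant total pressure expands the volume and lowers every reacting partial pressure. With Δn_gas = 2 − 1 = +1, Q moves away from K toward the side with fewer gas moles, so the system shifts toward the side with more gas moles — to the right.
The two effects oppose each other, so the net shift — and hence the change in G — cannot be determined from the given information.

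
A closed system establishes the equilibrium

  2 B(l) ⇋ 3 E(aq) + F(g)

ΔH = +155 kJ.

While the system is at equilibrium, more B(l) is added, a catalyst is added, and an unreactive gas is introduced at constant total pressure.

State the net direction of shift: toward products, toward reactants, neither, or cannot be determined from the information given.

right

B is a pure liquid; its activity is 1 regardless of amount, so Q is unaffected — no shift from this change.
A catalyst speeds both forward and reverse rates equally; it changes neither Q nor K — no shift from this change.
Adding inert gas at constant total pressure expands the volume and lowers every reacting partial pressure. With Δn_gas = 1 − 0 = +1, Q moves away from K toward the side with fewer gas moles, so the system shifts toward the side with more gas moles — to the right.
Only the nonzero effect(s) matter; the net shift is to the right.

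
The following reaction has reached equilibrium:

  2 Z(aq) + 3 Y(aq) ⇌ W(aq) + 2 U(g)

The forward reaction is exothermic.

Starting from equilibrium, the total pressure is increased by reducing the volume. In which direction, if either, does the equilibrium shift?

Gas moles: reactants 0, products 2 (Δn_gas = +2). Compression shifts the system toward the side with fewer moles of gas — to the left.

left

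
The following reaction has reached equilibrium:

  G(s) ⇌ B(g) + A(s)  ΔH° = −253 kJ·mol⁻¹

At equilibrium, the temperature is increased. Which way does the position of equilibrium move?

The forward reaction is exothermic. Raising T favours the endothermic direction — shift to the left.

left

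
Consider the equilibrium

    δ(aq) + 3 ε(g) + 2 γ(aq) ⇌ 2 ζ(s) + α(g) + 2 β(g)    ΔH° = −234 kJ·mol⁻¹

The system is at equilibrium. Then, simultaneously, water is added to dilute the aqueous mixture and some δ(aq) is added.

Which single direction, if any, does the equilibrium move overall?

cannot be determined

Dilution lowers every aqueous concentration by the same factor. Δn_aq = 0 − 3 = -3, so the system shifts toward the side with more dissolved moles — to the left.
Adding δ (aq), a reactant, drives the reaction to the right.
The individual effects push in opposite directions; without quantitative information the net direction cannot be determined.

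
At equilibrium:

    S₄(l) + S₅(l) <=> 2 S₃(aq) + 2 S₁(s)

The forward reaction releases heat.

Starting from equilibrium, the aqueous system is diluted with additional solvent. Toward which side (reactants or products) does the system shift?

right

Dilution lowers every aqueous concentration by the same factor. Δn_aq = 2 − 0 = +2, so the system shifts toward the side with more dissolved moles — to the right.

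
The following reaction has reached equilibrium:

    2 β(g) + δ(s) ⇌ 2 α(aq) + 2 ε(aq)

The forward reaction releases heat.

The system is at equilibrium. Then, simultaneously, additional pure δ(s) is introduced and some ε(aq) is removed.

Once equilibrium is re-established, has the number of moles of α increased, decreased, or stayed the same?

increases

δ is a pure solid; its activity is 1 regardless of amount, so Q is unaffected — no shift from this change.
Removing ε (aq), a product, drives the reaction to the right.
The net shift is to the right. α is a product, so its amount increases.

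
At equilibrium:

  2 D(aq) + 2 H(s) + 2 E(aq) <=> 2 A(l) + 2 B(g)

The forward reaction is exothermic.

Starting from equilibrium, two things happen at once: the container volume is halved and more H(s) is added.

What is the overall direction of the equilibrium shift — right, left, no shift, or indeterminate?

left

Gas moles: reactants 0, products 2 (Δn_gas = +2). Compression shifts the system toward the side with fewer moles of gas — to the left.
H is a pure solid; its activity is 1 regardless of amount, so Q is unaffected — no shift from this change.
Only the nonzero effect(s) matter; the net shift is to the left.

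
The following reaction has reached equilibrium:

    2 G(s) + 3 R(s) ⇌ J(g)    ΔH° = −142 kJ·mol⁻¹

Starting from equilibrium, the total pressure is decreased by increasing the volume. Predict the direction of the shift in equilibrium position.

right

Gas moles: reactants 0, products 1 (Δn_gas = +1). Expansion shifts the system toward the side with more moles of gas — to the right.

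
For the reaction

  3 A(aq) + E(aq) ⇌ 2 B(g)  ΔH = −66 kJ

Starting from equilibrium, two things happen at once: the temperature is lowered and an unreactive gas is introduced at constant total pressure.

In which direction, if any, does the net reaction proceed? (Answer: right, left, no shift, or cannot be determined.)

The forward reaction is exothermic. Lowering T favours the exothermic direction — shift to the right.
Adding inert gas at constant total pressure expands the volume and lowers every reacting partial pressure. With Δn_gas = 2 − 0 = +2, Q moves away from K toward the side with fewer gas moles, so the system shifts toward the side with more gas moles — to the right.
All effects act in the same direction — net shift to the right.

right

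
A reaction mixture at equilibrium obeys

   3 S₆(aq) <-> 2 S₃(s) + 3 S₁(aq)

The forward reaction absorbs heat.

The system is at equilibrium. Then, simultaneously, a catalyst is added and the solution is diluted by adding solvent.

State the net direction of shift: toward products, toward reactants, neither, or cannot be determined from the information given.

A catalyst speeds both forward and reverse rates equally; it changes neither Q nor K — no shift from this change.
Dilution scales every aqueous concentration by the same factor. Δn_aq = 3 − 3 = 0, so Q is unchanged — no shift.
None of the changes alters Q relative to K, so there is no net shift.

no shift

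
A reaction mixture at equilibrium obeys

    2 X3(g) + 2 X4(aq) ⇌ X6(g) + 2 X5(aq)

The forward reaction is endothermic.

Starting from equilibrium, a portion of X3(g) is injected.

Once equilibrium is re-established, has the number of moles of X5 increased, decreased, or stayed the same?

increases

Adding X3 (g), a reactant, drives the reaction to the right.
The net shift is to the right. X5 is a product, so its amount increases.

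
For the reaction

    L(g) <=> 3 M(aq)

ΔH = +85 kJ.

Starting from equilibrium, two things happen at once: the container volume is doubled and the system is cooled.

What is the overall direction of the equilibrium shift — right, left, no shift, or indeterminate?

Gas moles: reactants 1, products 0 (Δn_gas = -1). Expansion shifts the system toward the side with more moles of gas — to the left.
The forward reaction is endothermic. Lowering T favours the exothermic direction — shift to the left.
All effects act in the same direction — net shift to the left.

left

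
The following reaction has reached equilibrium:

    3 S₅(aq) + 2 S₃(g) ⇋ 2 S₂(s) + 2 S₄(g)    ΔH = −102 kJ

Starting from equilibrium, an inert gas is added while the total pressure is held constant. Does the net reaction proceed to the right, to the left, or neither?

no shift

Adding inert gas at constant total pressure expands the volume, scaling every reacting partial pressure by the same factor. Δn_gas = 2 − 2 = 0, so Q is unchanged — no shift.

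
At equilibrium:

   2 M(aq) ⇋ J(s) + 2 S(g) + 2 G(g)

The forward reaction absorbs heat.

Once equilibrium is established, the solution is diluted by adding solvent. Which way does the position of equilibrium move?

left

Dilution lowers every aqueous concentration by the same factor. Δn_aq = 0 − 2 = -2, so the system shifts toward the side with more dissolved moles — to the left.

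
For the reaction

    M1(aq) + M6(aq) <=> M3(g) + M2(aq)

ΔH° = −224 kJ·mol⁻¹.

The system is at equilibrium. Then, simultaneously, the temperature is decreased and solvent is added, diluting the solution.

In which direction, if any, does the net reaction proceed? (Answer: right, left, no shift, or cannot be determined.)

cannot be determined

The forward reaction is exothermic. Lowering T favours the exothermic direction — shift to the right.
Dilution lowers every aqueous concentration by the same factor. Δn_aq = 1 − 2 = -1, so the system shifts toward the side with more dissolved moles — to the left.
The individual effects push in opposite directions; without quantitative information the net direction cannot be determined.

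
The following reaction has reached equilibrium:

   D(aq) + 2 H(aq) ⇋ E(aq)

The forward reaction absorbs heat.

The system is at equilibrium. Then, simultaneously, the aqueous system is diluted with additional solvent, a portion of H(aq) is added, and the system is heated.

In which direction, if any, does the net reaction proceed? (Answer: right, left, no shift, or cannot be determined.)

Dilution lowers every aqueous concentration by the same factor. Δn_aq = 1 − 3 = -2, so the system shifts toward the side with more dissolved moles — to the left.
Adding H (aq), a reactant, drives the reaction to the right.
The forward reaction is endothermic. Raising T favours the endothermic direction — shift to the right.
The individual effects push in opposite directions; without quantitative information the net direction cannot be determined.

cannot be determined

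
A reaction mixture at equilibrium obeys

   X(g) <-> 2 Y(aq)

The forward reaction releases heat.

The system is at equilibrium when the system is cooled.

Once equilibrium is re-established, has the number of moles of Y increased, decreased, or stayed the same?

The forward reaction is exothermic. Lowering T favours the exothermic direction — shift to the right.
The net shift is to the right. Y is a product, so its amount increases.

increases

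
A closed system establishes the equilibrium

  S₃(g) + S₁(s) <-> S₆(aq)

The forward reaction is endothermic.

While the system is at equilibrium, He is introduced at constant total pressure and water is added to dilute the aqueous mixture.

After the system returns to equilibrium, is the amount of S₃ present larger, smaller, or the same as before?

Adding inert gas at constant total pressure expands the volume and lowers every reacting partial pressure. With Δn_gas = 0 − 1 = -1, Q moves away from K toward the side with fewer gas moles, so the system shifts toward the side with more gas moles — to the left.
Dilution lowers every aqueous concentration by the same factor. Δn_aq = 1 − 0 = +1, so the system shifts toward the side with more dissolved moles — to the right.
The two effects oppose each other, so the net shift — and hence the change in S₃ — cannot be determined from the given information.

cannot be determined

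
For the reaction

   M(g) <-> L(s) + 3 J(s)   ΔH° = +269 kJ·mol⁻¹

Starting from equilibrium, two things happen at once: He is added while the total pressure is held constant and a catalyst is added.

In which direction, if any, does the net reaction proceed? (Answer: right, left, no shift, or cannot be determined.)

left

Adding inert gas at constant total pressure expands the volume and lowers every reacting partial pressure. With Δn_gas = 0 − 1 = -1, Q moves away from K toward the side with fewer gas moles, so the system shifts toward the side with more gas moles — to the left.
A catalyst speeds both forward and reverse rates equally; it changes neither Q nor K — no shift from this change.
Only the nonzero effect(s) matter; the net shift is to the left.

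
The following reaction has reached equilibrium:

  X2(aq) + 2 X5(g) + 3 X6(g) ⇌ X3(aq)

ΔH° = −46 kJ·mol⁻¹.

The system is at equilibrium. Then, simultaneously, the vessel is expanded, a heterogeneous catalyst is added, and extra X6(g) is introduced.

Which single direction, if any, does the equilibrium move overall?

Gas moles: reactants 5, products 0 (Δn_gas = -5). Expansion shifts the system toward the side with more moles of gas — to the left.
A catalyst speeds both forward and reverse rates equally; it changes neither Q nor K — no shift from this change.
Adding X6 (g), a reactant, drives the reaction to the right.
The individual effects push in opposite directions; without quantitative information the net direction cannot be determined.

cannot be determined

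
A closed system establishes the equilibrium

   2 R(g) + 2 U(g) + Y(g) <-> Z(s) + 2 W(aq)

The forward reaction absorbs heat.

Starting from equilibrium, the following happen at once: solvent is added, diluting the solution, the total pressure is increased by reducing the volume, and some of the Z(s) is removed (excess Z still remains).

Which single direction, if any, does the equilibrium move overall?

Dilution lowers every aqueous concentration by the same factor. Δn_aq = 2 − 0 = +2, so the system shifts toward the side with more dissolved moles — to the right.
Gas moles: reactants 5, products 0 (Δn_gas = -5). Compression shifts the system toward the side with fewer moles of gas — to the right.
Z is a pure solid; its activity is 1 regardless of amount, so Q is unaffected — no shift from this change.
Only the nonzero effect(s) matter; the net shift is to the right.

right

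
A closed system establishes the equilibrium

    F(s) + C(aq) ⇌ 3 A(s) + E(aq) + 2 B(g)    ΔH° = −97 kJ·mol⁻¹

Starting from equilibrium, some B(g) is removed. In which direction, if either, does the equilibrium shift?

Removing B (g), a product, drives the reaction to the right.

right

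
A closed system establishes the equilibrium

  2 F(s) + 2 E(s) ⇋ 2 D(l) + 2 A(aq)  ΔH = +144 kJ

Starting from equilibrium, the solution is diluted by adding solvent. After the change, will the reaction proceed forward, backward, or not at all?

right

Dilution lowers every aqueous concentration by the same factor. Δn_aq = 2 − 0 = +2, so the system shifts toward the side with more dissolved moles — to the right.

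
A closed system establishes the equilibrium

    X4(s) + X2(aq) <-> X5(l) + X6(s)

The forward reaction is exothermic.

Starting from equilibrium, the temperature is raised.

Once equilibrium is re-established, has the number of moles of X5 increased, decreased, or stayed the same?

The forward reaction is exothermic. Raising T favours the endothermic direction — shift to the left.
The net shift is to the left. X5 is a product, so its amount decreases.

decreases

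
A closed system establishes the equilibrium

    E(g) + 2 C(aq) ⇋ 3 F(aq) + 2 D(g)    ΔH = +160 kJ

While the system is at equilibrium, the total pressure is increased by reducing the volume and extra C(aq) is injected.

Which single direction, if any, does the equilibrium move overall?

Gas moles: reactants 1, products 2 (Δn_gas = +1). Compression shifts the system toward the side with fewer moles of gas — to the left.
Adding C (aq), a reactant, drives the reaction to the right.
The individual effects push in opposite directions; without quantitative information the net direction cannot be determined.

cannot be determined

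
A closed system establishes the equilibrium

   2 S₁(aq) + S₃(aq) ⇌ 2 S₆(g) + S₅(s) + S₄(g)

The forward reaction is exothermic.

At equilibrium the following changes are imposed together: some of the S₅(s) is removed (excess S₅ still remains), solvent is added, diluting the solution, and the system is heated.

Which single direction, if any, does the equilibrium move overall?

S₅ is a pure solid; its activity is 1 regardless of amount, so Q is unaffected — no shift from this change.
Dilution lowers every aqueous concentration by the same factor. Δn_aq = 0 − 3 = -3, so the system shifts toward the side with more dissolved moles — to the left.
The forward reaction is exothermic. Raising T favours the endothermic direction — shift to the left.
Only the nonzero effect(s) matter; the net shift is to the left.

left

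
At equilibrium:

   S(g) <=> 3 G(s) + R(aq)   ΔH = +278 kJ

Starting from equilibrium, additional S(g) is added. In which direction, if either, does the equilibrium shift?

right

Adding S (g), a reactant, drives the reaction to the right.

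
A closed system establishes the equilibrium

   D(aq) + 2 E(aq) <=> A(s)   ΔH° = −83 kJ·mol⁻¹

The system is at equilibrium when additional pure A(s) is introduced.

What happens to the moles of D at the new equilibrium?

A is a pure solid; its activity is 1 regardless of amount, so Q is unaffected — no shift from this change.
No net shift occurs, so the amount of D is unchanged.

unchanged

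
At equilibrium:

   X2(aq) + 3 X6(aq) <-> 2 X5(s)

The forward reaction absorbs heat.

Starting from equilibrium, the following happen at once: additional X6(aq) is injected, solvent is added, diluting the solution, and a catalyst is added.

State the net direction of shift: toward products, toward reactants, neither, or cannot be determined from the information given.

cannot be determined

Adding X6 (aq), a reactant, drives the reaction to the right.
Dilution lowers every aqueous concentration by the same factor. Δn_aq = 0 − 4 = -4, so the system shifts toward the side with more dissolved moles — to the left.
A catalyst speeds both forward and reverse rates equally; it changes neither Q nor K — no shift from this change.
The individual effects push in opposite directions; without quantitative information the net direction cannot be determined.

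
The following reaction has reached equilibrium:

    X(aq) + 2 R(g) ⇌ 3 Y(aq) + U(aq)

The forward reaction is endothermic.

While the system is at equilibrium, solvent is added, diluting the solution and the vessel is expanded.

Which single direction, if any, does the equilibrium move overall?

Dilution lowers every aqueous concentration by the same factor. Δn_aq = 4 − 1 = +3, so the system shifts toward the side with more dissolved moles — to the right.
Gas moles: reactants 2, products 0 (Δn_gas = -2). Expansion shifts the system toward the side with more moles of gas — to the left.
The individual effects push in opposite directions; without quantitative information the net direction cannot be determined.

cannot be determined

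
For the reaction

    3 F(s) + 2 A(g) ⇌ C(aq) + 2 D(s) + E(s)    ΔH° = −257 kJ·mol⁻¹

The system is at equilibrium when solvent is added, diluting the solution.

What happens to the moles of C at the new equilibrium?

Dilution lowers every aqueous concentration by the same factor. Δn_aq = 1 − 0 = +1, so the system shifts toward the side with more dissolved moles — to the right.
The net shift is to the right. C is a product, so its amount increases.

increases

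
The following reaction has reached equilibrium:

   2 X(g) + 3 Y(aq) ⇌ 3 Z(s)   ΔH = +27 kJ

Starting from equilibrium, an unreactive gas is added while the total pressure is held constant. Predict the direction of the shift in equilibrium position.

Adding inert gas at constant total pressure expands the volume and lowers every reacting partial pressure. With Δn_gas = 0 − 2 = -2, Q moves away from K toward the side with fewer gas moles, so the system shifts toward the side with more gas moles — to the left.

left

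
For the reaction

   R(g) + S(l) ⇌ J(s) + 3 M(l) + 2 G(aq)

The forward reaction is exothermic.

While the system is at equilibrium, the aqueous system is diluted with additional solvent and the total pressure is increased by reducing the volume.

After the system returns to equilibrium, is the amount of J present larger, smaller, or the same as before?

Dilution lowers every aqueous concentration by the same factor. Δn_aq = 2 − 0 = +2, so the system shifts toward the side with more dissolved moles — to the right.
Gas moles: reactants 1, products 0 (Δn_gas = -1). Compression shifts the system toward the side with fewer moles of gas — to the right.
The net shift is to the right. J is a product, so its amount increases.

increases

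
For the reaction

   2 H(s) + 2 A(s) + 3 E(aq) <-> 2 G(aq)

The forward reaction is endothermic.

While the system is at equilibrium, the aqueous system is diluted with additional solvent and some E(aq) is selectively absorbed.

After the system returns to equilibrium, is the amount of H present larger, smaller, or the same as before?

Dilution lowers every aqueous concentration by the same factor. Δn_aq = 2 − 3 = -1, so the system shifts toward the side with more dissolved moles — to the left.
Removing E (aq), a reactant, drives the reaction to the left.
The net shift is to the left. H is a reactant, so its amount increases.

increases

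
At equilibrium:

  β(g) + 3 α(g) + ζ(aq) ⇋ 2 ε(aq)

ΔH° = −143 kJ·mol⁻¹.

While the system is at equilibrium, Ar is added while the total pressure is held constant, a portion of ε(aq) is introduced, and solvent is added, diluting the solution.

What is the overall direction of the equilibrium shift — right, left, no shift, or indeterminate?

Adding inert gas at constant total pressure expands the volume and lowers every reacting partial pressure. With Δn_gas = 0 − 4 = -4, Q moves away from K toward the side with fewer gas moles, so the system shifts toward the side with more gas moles — to the left.
Adding ε (aq), a product, drives the reaction to the left.
Dilution lowers every aqueous concentration by the same factor. Δn_aq = 2 − 1 = +1, so the system shifts toward the side with more dissolved moles — to the right.
The individual effects push in opposite directions; without quantitative information the net direction cannot be determined.

cannot be determined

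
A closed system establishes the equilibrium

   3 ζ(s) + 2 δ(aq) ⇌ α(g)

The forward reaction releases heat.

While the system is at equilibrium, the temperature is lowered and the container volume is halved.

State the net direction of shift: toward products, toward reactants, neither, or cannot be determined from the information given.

cannot be determined

The forward reaction is exothermic. Lowering T favours the exothermic direction — shift to the right.
Gas moles: reactants 0, products 1 (Δn_gas = +1). Compression shifts the system toward the side with fewer moles of gas — to the left.
The individual effects push in opposite directions; without quantitative information the net direction cannot be determined.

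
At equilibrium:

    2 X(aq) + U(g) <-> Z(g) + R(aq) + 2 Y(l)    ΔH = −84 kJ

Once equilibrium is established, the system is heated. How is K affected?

K depends on temperature via the van 't Hoff relation. The forward reaction is exothermic, so raising T decreases K.

decreases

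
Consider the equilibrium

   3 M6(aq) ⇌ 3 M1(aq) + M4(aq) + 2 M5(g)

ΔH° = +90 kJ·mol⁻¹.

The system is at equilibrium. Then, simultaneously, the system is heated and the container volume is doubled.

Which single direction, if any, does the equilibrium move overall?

The forward reaction is endothermic. Raising T favours the endothermic direction — shift to the right.
Gas moles: reactants 0, products 2 (Δn_gas = +2). Expansion shifts the system toward the side with more moles of gas — to the right.
All effects act in the same direction — net shift to the right.

right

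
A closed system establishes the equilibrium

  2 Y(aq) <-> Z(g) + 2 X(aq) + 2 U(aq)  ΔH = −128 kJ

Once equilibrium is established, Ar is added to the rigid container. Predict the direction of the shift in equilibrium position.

At constant volume, adding an inert gas leaves every reacting species' partial pressure unchanged, so Q is unchanged — no shift from this change.

no shift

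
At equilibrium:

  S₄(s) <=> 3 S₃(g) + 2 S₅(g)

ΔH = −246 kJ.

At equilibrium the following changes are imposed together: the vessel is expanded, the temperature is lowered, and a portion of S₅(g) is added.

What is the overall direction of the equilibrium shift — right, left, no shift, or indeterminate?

Gas moles: reactants 0, products 5 (Δn_gas = +5). Expansion shifts the system toward the side with more moles of gas — to the right.
The forward reaction is exothermic. Lowering T favours the exothermic direction — shift to the right.
Adding S₅ (g), a product, drives the reaction to the left.
The individual effects push in opposite directions; without quantitative information the net direction cannot be determined.

cannot be determined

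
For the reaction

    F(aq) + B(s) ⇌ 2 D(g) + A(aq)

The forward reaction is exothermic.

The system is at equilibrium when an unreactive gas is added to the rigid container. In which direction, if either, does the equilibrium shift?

At constant volume, adding an inert gas leaves every reacting species' partial pressure unchanged, so Q is unchanged — no shift from this change.

no shift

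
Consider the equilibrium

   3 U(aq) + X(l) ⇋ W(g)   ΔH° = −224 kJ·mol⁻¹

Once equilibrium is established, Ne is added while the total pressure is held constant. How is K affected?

unchanged

The equilibrium constant depends only on temperature. This perturbation may move the position of equilibrium, but since T is unchanged, K itself is unchanged.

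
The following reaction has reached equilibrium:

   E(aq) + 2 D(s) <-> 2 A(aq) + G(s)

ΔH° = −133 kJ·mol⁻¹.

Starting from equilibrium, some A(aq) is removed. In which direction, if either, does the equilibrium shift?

Removing A (aq), a product, drives the reaction to the right.

right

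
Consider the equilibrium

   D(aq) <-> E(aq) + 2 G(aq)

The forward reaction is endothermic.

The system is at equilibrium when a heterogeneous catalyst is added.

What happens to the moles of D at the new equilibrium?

A catalyst speeds both forward and reverse rates equally; it changes neither Q nor K — no shift from this change.
No net shift occurs, so the amount of D is unchanged.

unchanged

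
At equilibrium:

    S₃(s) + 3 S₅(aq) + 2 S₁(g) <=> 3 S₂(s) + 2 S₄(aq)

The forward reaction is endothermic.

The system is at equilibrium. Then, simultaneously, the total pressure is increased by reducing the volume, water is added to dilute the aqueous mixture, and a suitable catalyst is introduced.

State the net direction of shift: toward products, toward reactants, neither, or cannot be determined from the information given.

Gas moles: reactants 2, products 0 (Δn_gas = -2). Compression shifts the system toward the side with fewer moles of gas — to the right.
Dilution lowers every aqueous concentration by the same factor. Δn_aq = 2 − 3 = -1, so the system shifts toward the side with more dissolved moles — to the left.
A catalyst speeds both forward and reverse rates equally; it changes neither Q nor K — no shift from this change.
The individual effects push in opposite directions; without quantitative information the net direction cannot be determined.

cannot be determined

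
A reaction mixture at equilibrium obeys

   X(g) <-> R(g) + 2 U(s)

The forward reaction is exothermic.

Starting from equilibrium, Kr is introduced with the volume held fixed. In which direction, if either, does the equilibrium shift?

At constant volume, adding an inert gas leaves every reacting species' partial pressure unchanged, so Q is unchanged — no shift from this change.

no shift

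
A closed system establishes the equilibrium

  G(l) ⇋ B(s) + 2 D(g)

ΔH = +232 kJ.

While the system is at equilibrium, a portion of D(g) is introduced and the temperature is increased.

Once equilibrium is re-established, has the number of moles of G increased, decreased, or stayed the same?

Adding D (g), a product, drives the reaction to the left.
The forward reaction is endothermic. Raising T favours the endothermic direction — shift to the right.
The two effects oppose each other, so the net shift — and hence the change in G — cannot be determined from the given information.

cannot be determined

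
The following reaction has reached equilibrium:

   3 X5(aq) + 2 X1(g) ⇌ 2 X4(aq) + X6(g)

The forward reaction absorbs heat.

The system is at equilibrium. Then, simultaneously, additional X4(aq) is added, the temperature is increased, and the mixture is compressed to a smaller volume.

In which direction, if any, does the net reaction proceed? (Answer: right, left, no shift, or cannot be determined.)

Adding X4 (aq), a product, drives the reaction to the left.
The forward reaction is endothermic. Raising T favours the endothermic direction — shift to the right.
Gas moles: reactants 2, products 1 (Δn_gas = -1). Compression shifts the system toward the side with fewer moles of gas — to the right.
The individual effects push in opposite directions; without quantitative information the net direction cannot be determined.

cannot be determined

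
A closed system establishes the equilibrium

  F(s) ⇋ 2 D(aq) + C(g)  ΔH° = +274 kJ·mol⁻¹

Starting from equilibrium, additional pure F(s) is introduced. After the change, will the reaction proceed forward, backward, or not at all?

F is a pure solid; its activity is 1 regardless of amount, so Q is unaffected — no shift from this change.

no shift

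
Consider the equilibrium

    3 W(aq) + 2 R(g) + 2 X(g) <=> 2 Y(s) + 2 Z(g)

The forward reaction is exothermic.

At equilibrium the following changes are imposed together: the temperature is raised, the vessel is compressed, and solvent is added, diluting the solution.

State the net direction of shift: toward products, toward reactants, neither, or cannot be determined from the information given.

The forward reaction is exothermic. Raising T favours the endothermic direction — shift to the left.
Gas moles: reactants 4, products 2 (Δn_gas = -2). Compression shifts the system toward the side with fewer moles of gas — to the right.
Dilution lowers every aqueous concentration by the same factor. Δn_aq = 0 − 3 = -3, so the system shifts toward the side with more dissolved moles — to the left.
The individual effects push in opposite directions; without quantitative information the net direction cannot be determined.

cannot be determined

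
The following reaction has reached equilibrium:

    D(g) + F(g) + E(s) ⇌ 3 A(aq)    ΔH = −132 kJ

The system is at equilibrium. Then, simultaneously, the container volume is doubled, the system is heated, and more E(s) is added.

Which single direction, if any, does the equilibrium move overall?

left

Gas moles: reactants 2, products 0 (Δn_gas = -2). Expansion shifts the system toward the side with more moles of gas — to the left.
The forward reaction is exothermic. Raising T favours the endothermic direction — shift to the left.
E is a pure solid; its activity is 1 regardless of amount, so Q is unaffected — no shift from this change.
Only the nonzero effect(s) matter; the net shift is to the left.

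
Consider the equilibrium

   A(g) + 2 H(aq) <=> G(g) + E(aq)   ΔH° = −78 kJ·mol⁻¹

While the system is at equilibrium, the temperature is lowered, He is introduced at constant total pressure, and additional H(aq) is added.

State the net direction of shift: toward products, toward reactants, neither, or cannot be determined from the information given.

right

The forward reaction is exothermic. Lowering T favours the exothermic direction — shift to the right.
Adding inert gas at constant total pressure expands the volume, scaling every reacting partial pressure by the same factor. Δn_gas = 1 − 1 = 0, so Q is unchanged — no shift.
Adding H (aq), a reactant, drives the reaction to the right.
Only the nonzero effect(s) matter; the net shift is to the right.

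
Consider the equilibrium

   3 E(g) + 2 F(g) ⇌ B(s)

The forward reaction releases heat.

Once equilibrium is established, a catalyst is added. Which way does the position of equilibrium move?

no shift

A catalyst speeds both forward and reverse rates equally; it changes neither Q nor K — no shift from this change.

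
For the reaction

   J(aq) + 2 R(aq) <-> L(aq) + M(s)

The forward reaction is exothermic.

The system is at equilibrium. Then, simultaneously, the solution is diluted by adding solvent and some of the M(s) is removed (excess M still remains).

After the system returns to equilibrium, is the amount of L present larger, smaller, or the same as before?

Dilution lowers every aqueous concentration by the same factor. Δn_aq = 1 − 3 = -2, so the system shifts toward the side with more dissolved moles — to the left.
M is a pure solid; its activity is 1 regardless of amount, so Q is unaffected — no shift from this change.
The net shift is to the left. L is a product, so its amount decreases.

decreases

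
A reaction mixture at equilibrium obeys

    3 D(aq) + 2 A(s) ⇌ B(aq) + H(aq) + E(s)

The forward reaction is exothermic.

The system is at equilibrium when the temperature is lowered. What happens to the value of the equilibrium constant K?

K depends on temperature via the van 't Hoff relation. The forward reaction is exothermic, so lowering T increases K.

increases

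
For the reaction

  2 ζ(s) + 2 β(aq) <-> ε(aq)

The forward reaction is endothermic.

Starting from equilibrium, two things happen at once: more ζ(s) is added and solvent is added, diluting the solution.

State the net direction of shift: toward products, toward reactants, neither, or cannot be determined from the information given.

ζ is a pure solid; its activity is 1 regardless of amount, so Q is unaffected — no shift from this change.
Dilution lowers every aqueous concentration by the same factor. Δn_aq = 1 − 2 = -1, so the system shifts toward the side with more dissolved moles — to the left.
Only the nonzero effect(s) matter; the net shift is to the left.

left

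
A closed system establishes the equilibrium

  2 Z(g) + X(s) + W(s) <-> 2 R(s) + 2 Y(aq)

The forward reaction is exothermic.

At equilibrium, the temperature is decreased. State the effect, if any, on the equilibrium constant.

K depends on temperature via the van 't Hoff relation. The forward reaction is exothermic, so lowering T increases K.

increases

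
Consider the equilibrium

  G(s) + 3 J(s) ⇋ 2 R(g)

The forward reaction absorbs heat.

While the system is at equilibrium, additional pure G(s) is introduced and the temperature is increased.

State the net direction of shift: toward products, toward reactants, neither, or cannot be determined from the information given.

G is a pure solid; its activity is 1 regardless of amount, so Q is unaffected — no shift from this change.
The forward reaction is endothermic. Raising T favours the endothermic direction — shift to the right.
Only the nonzero effect(s) matter; the net shift is to the right.

right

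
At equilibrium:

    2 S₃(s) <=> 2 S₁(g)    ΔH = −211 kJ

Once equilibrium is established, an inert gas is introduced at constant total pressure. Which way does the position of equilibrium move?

right

Adding inert gas at constant total pressure expands the volume and lowers every reacting partial pressure. With Δn_gas = 2 − 0 = +2, Q moves away from K toward the side with fewer gas moles, so the system shifts toward the side with more gas moles — to the right.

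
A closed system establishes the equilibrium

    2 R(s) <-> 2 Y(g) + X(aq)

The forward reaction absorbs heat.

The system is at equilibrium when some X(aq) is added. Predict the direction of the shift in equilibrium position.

Adding X (aq), a product, drives the reaction to the left.

left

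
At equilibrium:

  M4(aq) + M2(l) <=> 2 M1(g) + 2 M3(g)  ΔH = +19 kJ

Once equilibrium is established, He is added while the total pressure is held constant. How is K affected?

unchanged

The equilibrium constant depends only on temperature. This perturbation may move the position of equilibrium, but since T is unchanged, K itself is unchanged.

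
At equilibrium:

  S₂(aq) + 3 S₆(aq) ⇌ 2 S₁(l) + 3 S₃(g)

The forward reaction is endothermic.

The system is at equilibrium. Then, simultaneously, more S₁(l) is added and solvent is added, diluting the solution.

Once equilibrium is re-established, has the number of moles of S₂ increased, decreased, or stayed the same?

S₁ is a pure liquid; its activity is 1 regardless of amount, so Q is unaffected — no shift from this change.
Dilution lowers every aqueous concentration by the same factor. Δn_aq = 0 − 4 = -4, so the system shifts toward the side with more dissolved moles — to the left.
The net shift is to the left. S₂ is a reactant, so its amount increases.

increases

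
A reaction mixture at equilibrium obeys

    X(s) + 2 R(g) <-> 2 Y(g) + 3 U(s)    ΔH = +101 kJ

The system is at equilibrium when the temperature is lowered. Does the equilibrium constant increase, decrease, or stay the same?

K depends on temperature via the van 't Hoff relation. The forward reaction is endothermic, so lowering T decreases K.

decreases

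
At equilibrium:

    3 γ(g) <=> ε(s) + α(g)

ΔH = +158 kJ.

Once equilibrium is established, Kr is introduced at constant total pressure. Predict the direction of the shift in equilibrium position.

Adding inert gas at constant total pressure expands the volume and lowers every reacting partial pressure. With Δn_gas = 1 − 3 = -2, Q moves away from K toward the side with fewer gas moles, so the system shifts toward the side with more gas moles — to the left.

left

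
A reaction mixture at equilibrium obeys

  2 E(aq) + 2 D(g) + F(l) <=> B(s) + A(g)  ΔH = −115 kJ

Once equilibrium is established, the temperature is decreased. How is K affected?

K depends on temperature via the van 't Hoff relation. The forward reaction is exothermic, so lowering T increases K.

increases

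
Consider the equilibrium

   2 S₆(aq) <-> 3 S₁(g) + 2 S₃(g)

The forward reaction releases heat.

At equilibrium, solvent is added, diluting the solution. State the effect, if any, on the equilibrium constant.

The equilibrium constant depends only on temperature. This perturbation may move the position of equilibrium, but since T is unchanged, K itself is unchanged.

unchanged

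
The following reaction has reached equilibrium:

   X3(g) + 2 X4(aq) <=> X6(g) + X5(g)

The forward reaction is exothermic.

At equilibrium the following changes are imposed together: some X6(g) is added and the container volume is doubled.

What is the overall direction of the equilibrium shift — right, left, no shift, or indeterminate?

Adding X6 (g), a product, drives the reaction to the left.
Gas moles: reactants 1, products 2 (Δn_gas = +1). Expansion shifts the system toward the side with more moles of gas — to the right.
The individual effects push in opposite directions; without quantitative information the net direction cannot be determined.

cannot be determined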